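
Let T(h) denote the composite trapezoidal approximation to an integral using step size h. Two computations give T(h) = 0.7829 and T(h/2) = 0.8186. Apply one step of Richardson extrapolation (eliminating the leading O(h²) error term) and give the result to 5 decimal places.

0.83050

R = (4·T(h/2) − T(h)) / 3 = (4·0.8186 − 0.7829)/3 = (2.4915)/3 = 0.83050.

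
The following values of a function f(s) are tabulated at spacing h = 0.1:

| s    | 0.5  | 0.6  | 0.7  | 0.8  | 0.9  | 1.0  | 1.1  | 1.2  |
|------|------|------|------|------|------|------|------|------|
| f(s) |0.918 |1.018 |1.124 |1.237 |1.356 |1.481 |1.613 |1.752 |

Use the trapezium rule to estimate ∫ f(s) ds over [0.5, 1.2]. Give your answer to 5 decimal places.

0.91640

h = 0.1, n = 7.
(h/2)·[y₀ + 2y₁ + 2y₂ + 2y₃ + 2y₄ + 2y₅ + 2y₆ + y₇] = 0.05·(18.328) = 0.91640.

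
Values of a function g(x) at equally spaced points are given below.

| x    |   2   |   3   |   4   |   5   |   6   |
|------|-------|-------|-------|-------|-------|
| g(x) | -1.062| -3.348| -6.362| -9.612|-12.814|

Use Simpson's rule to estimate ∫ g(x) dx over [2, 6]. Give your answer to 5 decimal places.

-26.14667

h = 1, n = 4.
(h/3)·[y₀ + 4y₁ + 2y₂ + 4y₃ + y₄] = 0.333333·(-78.440) = -26.14667.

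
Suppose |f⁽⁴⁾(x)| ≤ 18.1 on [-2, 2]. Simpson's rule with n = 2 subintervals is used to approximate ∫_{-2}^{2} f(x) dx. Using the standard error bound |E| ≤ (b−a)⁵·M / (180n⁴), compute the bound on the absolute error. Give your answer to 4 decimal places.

|E| ≤ (4)⁵·18.1 / (180·2⁴) = 18534.4/2880 = 6.4356.

6.4356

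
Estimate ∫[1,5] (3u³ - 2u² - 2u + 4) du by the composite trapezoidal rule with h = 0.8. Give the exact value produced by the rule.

h = (5 − 1)/5 = 0.8.
Nodes u₀,…,u₅ = 1, 1.8, 2.6, 3.4, 4.2, 5.
f(u) = 3u³ - 2u² - 2u + 4: f₀=3, f₁=11.416, f₂=38.008, f₃=91.992, f₄=182.584, f₅=319.
(h/2)·[f₀ + 2f₁ + 2f₂ + 2f₃ + 2f₄ + f₅] = 0.4·(970) = 388.

388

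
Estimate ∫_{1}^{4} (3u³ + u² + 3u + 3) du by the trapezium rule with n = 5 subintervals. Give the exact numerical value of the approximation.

247.98

h = (4 − 1)/5 = 0.6.
Nodes u₀,…,u₅ = 1, 1.6, 2.2, 2.8, 3.4, 4.
f(u) = 3u³ + u² + 3u + 3: f₀=10, f₁=22.648, f₂=46.384, f₃=85.096, f₄=142.672, f₅=223.
(h/2)·[f₀ + 2f₁ + 2f₂ + 2f₃ + 2f₄ + f₅] = 0.3·(826.6) = 247.98.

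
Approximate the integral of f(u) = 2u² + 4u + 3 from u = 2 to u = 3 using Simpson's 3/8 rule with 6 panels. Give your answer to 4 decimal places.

25.6667

h = (3 − 2)/6 = 0.166667.
Nodes u₀,…,u₆ = 2, 2.166667, 2.333333, 2.5, 2.666667, 2.833333, 3.
f(u) = 2u² + 4u + 3: f₀=19, f₁=21.055556, f₂=23.222222, f₃=25.5, f₄=27.888889, f₅=30.388889, f₆=33.
(3h/8)·[f₀ + 3f₁ + 3f₂ + 2f₃ + 3f₄ + 3f₅ + f₆] = 0.0625·(410.666667) = 25.6667.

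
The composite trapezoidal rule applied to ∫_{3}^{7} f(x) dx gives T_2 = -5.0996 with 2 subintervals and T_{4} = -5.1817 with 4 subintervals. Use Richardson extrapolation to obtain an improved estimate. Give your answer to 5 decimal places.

R = (4·T_{4} − T_2) / 3 = (4·(-5.1817) − (-5.0996))/3 = (-15.6272)/3 = -5.20907.

-5.20907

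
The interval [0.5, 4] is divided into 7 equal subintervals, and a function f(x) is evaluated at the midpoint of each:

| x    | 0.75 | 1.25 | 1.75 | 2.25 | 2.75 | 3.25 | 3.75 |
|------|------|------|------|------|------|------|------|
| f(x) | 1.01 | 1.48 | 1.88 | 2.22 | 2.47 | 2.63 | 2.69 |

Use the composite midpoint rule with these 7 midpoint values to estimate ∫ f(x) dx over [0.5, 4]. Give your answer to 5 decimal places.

7.19000

h = 0.5, n = 7.
h·[y(m₁) + y(m₂) + y(m₃) + y(m₄) + y(m₅) + y(m₆) + y(m₇)] = 0.5·(14.38) = 7.19000.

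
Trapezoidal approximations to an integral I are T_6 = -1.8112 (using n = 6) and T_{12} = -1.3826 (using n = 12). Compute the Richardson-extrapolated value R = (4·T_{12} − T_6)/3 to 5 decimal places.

R = (4·T_{12} − T_6) / 3 = (4·(-1.3826) − (-1.8112))/3 = (-3.7192)/3 = -1.23973.

-1.23973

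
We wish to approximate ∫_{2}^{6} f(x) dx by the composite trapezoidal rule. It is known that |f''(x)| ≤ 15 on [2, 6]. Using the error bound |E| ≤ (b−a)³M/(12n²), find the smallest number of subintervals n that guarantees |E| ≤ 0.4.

15

Need 960/(12n²) ≤ 0.4.
n² ≥ 960/(12·0.4) = 200 ⇒ n ≥ 14.1421, so the smallest n is 15.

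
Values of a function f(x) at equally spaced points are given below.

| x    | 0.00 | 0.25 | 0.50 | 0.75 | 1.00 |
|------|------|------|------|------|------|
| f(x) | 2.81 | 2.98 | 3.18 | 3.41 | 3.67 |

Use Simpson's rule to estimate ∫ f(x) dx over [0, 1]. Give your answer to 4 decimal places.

h = 0.25, n = 4.
(h/3)·[y₀ + 4y₁ + 2y₂ + 4y₃ + y₄] = 0.083333·(38.40) = 3.2000.

3.2000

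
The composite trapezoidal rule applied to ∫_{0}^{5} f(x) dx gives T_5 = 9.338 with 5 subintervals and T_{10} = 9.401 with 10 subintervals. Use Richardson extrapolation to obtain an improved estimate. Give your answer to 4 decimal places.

R = (4·T_{10} − T_5) / 3 = (4·9.401 − 9.338)/3 = (28.266)/3 = 9.4220.

9.4220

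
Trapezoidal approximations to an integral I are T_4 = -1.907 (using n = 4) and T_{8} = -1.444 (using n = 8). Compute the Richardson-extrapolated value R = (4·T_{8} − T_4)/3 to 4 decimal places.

R = (4·T_{8} − T_4) / 3 = (4·(-1.444) − (-1.907))/3 = (-3.869)/3 = -1.2897.

-1.2897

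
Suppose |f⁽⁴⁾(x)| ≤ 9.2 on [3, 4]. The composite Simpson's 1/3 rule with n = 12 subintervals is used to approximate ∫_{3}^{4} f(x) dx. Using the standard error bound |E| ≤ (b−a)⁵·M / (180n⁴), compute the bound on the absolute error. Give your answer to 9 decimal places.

|E| ≤ (1)⁵·9.2 / (180·12⁴) = 9.2/3732480 = 0.000002465.

0.000002465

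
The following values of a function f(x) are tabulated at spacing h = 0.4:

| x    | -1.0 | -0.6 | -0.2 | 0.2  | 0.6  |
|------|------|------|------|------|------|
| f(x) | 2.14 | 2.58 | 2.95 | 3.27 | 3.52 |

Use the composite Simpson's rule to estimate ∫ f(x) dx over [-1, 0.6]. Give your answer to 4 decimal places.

h = 0.4, n = 4.
(h/3)·[y₀ + 4y₁ + 2y₂ + 4y₃ + y₄] = 0.133333·(34.96) = 4.6613.

4.6613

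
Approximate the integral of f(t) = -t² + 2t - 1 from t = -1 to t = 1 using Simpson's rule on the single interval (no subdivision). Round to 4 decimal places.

-2.6667

S = (b−a)/6 · [f(-1) + 4f(0) + f(1)] = 0.333333·[(-4) + 4·(-1) + 0] = -2.6667.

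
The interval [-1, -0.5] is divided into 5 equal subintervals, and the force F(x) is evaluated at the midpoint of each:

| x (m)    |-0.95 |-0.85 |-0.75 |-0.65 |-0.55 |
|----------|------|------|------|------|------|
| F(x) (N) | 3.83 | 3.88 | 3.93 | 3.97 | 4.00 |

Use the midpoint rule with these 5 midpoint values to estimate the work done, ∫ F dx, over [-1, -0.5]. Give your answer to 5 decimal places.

h = 0.1, n = 5.
h·[y(m₁) + y(m₂) + y(m₃) + y(m₄) + y(m₅)] = 0.1·(19.61) = 1.96100.

1.96100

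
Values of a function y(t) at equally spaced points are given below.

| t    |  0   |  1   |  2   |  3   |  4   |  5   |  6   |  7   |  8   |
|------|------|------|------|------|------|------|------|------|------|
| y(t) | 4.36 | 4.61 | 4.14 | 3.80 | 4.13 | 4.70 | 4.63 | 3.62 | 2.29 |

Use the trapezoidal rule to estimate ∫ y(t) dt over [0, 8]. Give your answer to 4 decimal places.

h = 1, n = 8.
(h/2)·[y₀ + 2y₁ + 2y₂ + 2y₃ + 2y₄ + 2y₅ + 2y₆ + 2y₇ + y₈] = 0.5·(65.91) = 32.9550.

32.9550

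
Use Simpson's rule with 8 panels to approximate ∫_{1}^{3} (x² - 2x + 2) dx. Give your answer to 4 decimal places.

4.6667

h = (3 − 1)/8 = 0.25.
Nodes x₀,…,x₈ = 1, 1.25, 1.5, 1.75, 2, 2.25, 2.5, 2.75, 3.
f(x) = x² - 2x + 2: f₀=1, f₁=1.0625, f₂=1.25, f₃=1.5625, f₄=2, f₅=2.5625, f₆=3.25, f₇=4.0625, f₈=5.
(h/3)·[f₀ + 4f₁ + 2f₂ + 4f₃ + 2f₄ + 4f₅ + 2f₆ + 4f₇ + f₈] = 0.083333·(56) = 4.6667.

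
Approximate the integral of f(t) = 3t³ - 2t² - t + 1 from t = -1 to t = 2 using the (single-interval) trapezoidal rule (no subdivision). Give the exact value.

T = (b−a)/2 · [f(-1) + f(2)] = 1.5·[(-3) + 15] = 18.

18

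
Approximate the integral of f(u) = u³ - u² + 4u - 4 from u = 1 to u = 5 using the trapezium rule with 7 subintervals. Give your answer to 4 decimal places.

148.4082

h = (5 − 1)/7 = 0.571429.
Nodes u₀,…,u₇ = 1, 1.571429, 2.142857, 2.714286, 3.285714, 3.857143, 4.428571, 5.
f(u) = u³ - u² + 4u - 4: f₀=0, f₁=3.696793, f₂=9.819242, f₃=19.486880, f₄=33.819242, f₅=53.935860, f₆=80.956268, f₇=116.
(h/2)·[f₀ + 2f₁ + 2f₂ + 2f₃ + 2f₄ + 2f₅ + 2f₆ + f₇] = 0.285714·(519.428571) = 148.4082.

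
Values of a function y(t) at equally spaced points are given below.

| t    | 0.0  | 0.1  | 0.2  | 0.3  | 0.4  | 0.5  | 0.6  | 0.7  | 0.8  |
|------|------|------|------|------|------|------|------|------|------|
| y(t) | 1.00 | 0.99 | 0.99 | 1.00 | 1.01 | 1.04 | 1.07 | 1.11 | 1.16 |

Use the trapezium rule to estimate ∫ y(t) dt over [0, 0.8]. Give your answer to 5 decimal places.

h = 0.1, n = 8.
(h/2)·[y₀ + 2y₁ + 2y₂ + 2y₃ + 2y₄ + 2y₅ + 2y₆ + 2y₇ + y₈] = 0.05·(16.58) = 0.82900.

0.82900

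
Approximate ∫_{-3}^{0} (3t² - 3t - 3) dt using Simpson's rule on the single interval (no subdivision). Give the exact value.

31.5

S = (b−a)/6 · [f(-3) + 4f(-1.5) + f(0)] = 0.5·[33 + 4·8.25 + (-3)] = 31.5.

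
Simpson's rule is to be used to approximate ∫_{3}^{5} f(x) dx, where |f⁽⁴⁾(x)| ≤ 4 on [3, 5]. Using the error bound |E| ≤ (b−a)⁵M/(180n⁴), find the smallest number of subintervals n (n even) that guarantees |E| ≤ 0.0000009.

Need 128/(180n⁴) ≤ 0.0000009.
n⁴ ≥ 128/(180·0.0000009) = 790123 ⇒ n ≥ 29.8142, so the smallest even n is 30. (n must be even for Simpson's rule.)

30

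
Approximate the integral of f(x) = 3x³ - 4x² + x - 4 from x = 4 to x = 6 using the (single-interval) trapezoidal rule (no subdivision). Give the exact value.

634

T = (b−a)/2 · [f(4) + f(6)] = 1·[128 + 506] = 634.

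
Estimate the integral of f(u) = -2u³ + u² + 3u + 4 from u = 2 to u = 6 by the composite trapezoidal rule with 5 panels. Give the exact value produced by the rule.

-516.48

h = (6 − 2)/5 = 0.8.
Nodes u₀,…,u₅ = 2, 2.8, 3.6, 4.4, 5.2, 6.
f(u) = -2u³ + u² + 3u + 4: f₀=-2, f₁=-23.664, f₂=-65.552, f₃=-133.808, f₄=-234.576, f₅=-374.
(h/2)·[f₀ + 2f₁ + 2f₂ + 2f₃ + 2f₄ + f₅] = 0.4·(-1291.2) = -516.48.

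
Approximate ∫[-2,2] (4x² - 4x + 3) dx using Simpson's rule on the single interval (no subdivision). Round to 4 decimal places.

33.3333

S = (b−a)/6 · [f(-2) + 4f(0) + f(2)] = 0.666667·[27 + 4·3 + 11] = 33.3333.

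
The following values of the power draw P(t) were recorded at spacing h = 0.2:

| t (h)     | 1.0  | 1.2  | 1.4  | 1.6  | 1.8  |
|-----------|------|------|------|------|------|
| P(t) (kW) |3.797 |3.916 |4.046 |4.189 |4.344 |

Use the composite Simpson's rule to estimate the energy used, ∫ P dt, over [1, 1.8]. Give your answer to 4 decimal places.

3.2435

h = 0.2, n = 4.
(h/3)·[y₀ + 4y₁ + 2y₂ + 4y₃ + y₄] = 0.066667·(48.653) = 3.2435.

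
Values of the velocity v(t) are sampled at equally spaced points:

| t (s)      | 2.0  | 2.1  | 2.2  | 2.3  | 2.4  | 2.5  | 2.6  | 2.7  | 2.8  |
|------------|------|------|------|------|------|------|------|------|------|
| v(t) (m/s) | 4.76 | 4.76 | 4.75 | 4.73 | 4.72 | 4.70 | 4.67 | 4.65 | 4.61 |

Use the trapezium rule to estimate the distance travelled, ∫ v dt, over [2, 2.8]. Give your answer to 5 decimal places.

h = 0.1, n = 8.
(h/2)·[y₀ + 2y₁ + 2y₂ + 2y₃ + 2y₄ + 2y₅ + 2y₆ + 2y₇ + y₈] = 0.05·(75.33) = 3.76650.

3.76650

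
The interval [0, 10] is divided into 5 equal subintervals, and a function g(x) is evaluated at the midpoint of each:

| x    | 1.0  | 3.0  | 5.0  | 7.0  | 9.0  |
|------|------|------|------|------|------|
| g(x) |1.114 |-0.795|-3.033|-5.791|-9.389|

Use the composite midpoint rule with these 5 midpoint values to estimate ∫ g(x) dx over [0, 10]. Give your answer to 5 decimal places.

-35.78800

h = 2, n = 5.
h·[y(m₁) + y(m₂) + y(m₃) + y(m₄) + y(m₅)] = 2·(-17.894) = -35.78800.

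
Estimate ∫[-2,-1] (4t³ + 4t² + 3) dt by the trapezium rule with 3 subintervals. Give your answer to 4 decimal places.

-2.9259

h = (-1 − (-2))/3 = 0.333333.
Nodes t₀,…,t₃ = -2, -1.666667, -1.333333, -1.
f(t) = 4t³ + 4t² + 3: f₀=-13, f₁=-4.407407, f₂=0.629630, f₃=3.
(h/2)·[f₀ + 2f₁ + 2f₂ + f₃] = 0.166667·(-17.555556) = -2.9259.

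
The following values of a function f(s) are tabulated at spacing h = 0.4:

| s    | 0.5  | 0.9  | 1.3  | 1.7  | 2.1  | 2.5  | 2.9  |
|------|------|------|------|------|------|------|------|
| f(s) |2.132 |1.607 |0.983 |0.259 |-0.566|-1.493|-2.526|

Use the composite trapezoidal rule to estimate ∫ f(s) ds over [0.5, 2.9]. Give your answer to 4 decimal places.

0.2372

h = 0.4, n = 6.
(h/2)·[y₀ + 2y₁ + 2y₂ + 2y₃ + 2y₄ + 2y₅ + y₆] = 0.2·(1.186) = 0.2372.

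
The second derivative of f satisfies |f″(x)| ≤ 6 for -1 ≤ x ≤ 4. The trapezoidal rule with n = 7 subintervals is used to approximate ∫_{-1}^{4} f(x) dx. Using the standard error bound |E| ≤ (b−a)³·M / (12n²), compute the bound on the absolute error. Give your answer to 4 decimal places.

1.2755

|E| ≤ (5)³·6 / (12·7²) = 750/588 = 1.2755.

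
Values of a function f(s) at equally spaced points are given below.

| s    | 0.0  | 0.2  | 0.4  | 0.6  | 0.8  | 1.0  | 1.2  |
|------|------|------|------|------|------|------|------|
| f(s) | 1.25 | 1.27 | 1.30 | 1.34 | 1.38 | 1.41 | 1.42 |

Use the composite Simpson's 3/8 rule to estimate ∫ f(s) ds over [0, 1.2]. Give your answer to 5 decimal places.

h = 0.2, n = 6.
(3h/8)·[y₀ + 3y₁ + 3y₂ + 2y₃ + 3y₄ + 3y₅ + y₆] = 0.075·(21.43) = 1.60725.

1.60725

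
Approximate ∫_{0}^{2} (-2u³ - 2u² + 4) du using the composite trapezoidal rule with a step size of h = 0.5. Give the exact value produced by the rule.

-6

h = (2 − 0)/4 = 0.5.
Nodes u₀,…,u₄ = 0, 0.5, 1, 1.5, 2.
f(u) = -2u³ - 2u² + 4: f₀=4, f₁=3.25, f₂=0, f₃=-7.25, f₄=-20.
(h/2)·[f₀ + 2f₁ + 2f₂ + 2f₃ + f₄] = 0.25·(-24) = -6.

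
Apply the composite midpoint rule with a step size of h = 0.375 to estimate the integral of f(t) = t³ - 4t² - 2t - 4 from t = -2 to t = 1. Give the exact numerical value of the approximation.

h = (1 − (-2))/8 = 0.375.
Midpoints m₁,…,m₈ = -1.8125, -1.4375, -1.0625, -0.6875, -0.3125, 0.0625, 0.4375, 0.8125.
f(m₁)=-19.469970703125, f(m₂)=-12.361083984375, f(m₃)=-7.590087890625, f(m₄)=-4.840576171875, f(m₅)=-3.796142578125, f(m₆)=-4.140380859375, f(m₇)=-5.556884765625, f(m₈)=-7.729248046875.
h·[f(m₁) + f(m₂) + f(m₃) + f(m₄) + f(m₅) + f(m₆) + f(m₇) + f(m₈)] = 0.375·(-65.484375) = -24.556640625.

-24.556640625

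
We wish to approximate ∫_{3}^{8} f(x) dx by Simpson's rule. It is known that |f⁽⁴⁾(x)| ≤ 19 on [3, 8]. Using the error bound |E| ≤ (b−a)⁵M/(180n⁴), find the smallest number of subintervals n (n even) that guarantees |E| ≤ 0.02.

12

Need 59375/(180n⁴) ≤ 0.02.
n⁴ ≥ 59375/(180·0.02) = 16493.1 ⇒ n ≥ 11.3325, so the smallest even n is 12. (n must be even for Simpson's rule.)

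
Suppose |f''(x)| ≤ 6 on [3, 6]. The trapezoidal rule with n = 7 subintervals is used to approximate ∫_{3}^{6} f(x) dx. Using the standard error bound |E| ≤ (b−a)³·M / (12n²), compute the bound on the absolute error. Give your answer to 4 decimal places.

|E| ≤ (3)³·6 / (12·7²) = 162/588 = 0.2755.

0.2755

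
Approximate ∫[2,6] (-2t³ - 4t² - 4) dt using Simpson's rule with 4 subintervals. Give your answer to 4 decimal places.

-933.3333

h = (6 − 2)/4 = 1.
Nodes t₀,…,t₄ = 2, 3, 4, 5, 6.
f(t) = -2t³ - 4t² - 4: f₀=-36, f₁=-94, f₂=-196, f₃=-354, f₄=-580.
(h/3)·[f₀ + 4f₁ + 2f₂ + 4f₃ + f₄] = 0.333333·(-2800) = -933.3333.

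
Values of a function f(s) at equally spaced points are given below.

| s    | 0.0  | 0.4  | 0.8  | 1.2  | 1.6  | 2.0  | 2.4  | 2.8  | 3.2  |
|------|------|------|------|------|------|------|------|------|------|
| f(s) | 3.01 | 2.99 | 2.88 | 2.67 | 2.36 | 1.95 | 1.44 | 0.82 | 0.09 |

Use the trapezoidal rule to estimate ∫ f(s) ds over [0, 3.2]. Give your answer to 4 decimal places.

6.6640

h = 0.4, n = 8.
(h/2)·[y₀ + 2y₁ + 2y₂ + 2y₃ + 2y₄ + 2y₅ + 2y₆ + 2y₇ + y₈] = 0.2·(33.32) = 6.6640.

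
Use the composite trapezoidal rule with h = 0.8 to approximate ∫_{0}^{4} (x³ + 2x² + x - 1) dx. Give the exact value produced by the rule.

114.08

h = (4 − 0)/5 = 0.8.
Nodes x₀,…,x₅ = 0, 0.8, 1.6, 2.4, 3.2, 4.
f(x) = x³ + 2x² + x - 1: f₀=-1, f₁=1.592, f₂=9.816, f₃=26.744, f₄=55.448, f₅=99.
(h/2)·[f₀ + 2f₁ + 2f₂ + 2f₃ + 2f₄ + f₅] = 0.4·(285.2) = 114.08.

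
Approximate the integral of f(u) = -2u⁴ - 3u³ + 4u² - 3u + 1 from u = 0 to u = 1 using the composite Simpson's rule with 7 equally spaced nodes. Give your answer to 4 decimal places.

-0.3169

h = (1 − 0)/6 = 0.166667.
Nodes u₀,…,u₆ = 0, 0.166667, 0.333333, 0.5, 0.666667, 0.833333, 1.
f(u) = -2u⁴ - 3u³ + 4u² - 3u + 1: f₀=1, f₁=0.595679, f₂=0.308642, f₃=0, f₄=-0.506173, f₅=-1.422840, f₆=-3.
(h/3)·[f₀ + 4f₁ + 2f₂ + 4f₃ + 2f₄ + 4f₅ + f₆] = 0.055556·(-5.703704) = -0.3169.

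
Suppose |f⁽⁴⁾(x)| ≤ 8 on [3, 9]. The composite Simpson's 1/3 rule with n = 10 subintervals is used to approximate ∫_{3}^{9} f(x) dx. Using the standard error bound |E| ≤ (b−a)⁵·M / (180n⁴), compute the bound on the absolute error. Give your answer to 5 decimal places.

0.03456

|E| ≤ (6)⁵·8 / (180·10⁴) = 62208/1800000 = 0.03456.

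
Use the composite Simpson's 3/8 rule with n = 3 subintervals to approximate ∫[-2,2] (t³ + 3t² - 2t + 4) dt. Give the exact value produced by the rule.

32

h = (2 − (-2))/3 = 1.333333.
Nodes t₀,…,t₃ = -2, -0.666667, 0.666667, 2.
f(t) = t³ + 3t² - 2t + 4: f₀=12, f₁=6.370370, f₂=4.296296, f₃=20.
(3h/8)·[f₀ + 3f₁ + 3f₂ + f₃] = 0.5·(64) = 32.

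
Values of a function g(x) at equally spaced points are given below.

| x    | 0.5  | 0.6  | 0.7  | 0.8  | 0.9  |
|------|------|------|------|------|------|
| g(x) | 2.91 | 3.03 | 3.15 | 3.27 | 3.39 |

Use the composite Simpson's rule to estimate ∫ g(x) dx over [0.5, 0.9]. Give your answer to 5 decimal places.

1.26000

h = 0.1, n = 4.
(h/3)·[y₀ + 4y₁ + 2y₂ + 4y₃ + y₄] = 0.033333·(37.80) = 1.26000.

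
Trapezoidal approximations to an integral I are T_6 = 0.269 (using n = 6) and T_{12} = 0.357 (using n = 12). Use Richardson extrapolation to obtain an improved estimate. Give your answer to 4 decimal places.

R = (4·T_{12} − T_6) / 3 = (4·0.357 − 0.269)/3 = (1.159)/3 = 0.3863.

0.3863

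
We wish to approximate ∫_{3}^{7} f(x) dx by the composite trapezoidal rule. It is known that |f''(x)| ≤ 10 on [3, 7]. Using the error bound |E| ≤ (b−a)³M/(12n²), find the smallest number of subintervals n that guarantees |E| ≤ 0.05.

33

Need 640/(12n²) ≤ 0.05.
n² ≥ 640/(12·0.05) = 1066.67 ⇒ n ≥ 32.6599, so the smallest n is 33.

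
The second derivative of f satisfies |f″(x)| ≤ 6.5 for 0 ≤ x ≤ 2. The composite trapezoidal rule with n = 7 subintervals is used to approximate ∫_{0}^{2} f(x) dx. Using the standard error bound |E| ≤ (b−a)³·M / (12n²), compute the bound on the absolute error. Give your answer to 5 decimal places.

|E| ≤ (2)³·6.5 / (12·7²) = 52/588 = 0.08844.

0.08844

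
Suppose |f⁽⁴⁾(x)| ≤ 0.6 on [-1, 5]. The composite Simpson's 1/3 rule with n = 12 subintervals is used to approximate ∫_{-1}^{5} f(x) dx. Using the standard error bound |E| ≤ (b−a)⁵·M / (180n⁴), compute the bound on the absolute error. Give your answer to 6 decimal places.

0.001250

|E| ≤ (6)⁵·0.6 / (180·12⁴) = 4665.6/3732480 = 0.001250.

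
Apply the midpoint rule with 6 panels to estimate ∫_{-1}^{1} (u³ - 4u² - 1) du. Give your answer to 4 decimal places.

-4.5926

h = (1 − (-1))/6 = 0.333333.
Midpoints m₁,…,m₆ = -0.833333, -0.5, -0.166667, 0.166667, 0.5, 0.833333.
f(m₁)=-4.356481, f(m₂)=-2.125, f(m₃)=-1.115741, f(m₄)=-1.106481, f(m₅)=-1.875, f(m₆)=-3.199074.
h·[f(m₁) + f(m₂) + f(m₃) + f(m₄) + f(m₅) + f(m₆)] = 0.333333·(-13.777778) = -4.5926.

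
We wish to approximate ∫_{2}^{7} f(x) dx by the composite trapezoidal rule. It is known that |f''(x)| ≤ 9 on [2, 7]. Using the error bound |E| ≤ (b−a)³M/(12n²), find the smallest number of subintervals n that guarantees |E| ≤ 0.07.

37

Need 1125/(12n²) ≤ 0.07.
n² ≥ 1125/(12·0.07) = 1339.29 ⇒ n ≥ 36.5963, so the smallest n is 37.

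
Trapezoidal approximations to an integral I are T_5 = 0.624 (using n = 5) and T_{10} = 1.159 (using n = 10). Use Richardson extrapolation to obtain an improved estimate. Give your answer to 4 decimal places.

1.3373

R = (4·T_{10} − T_5) / 3 = (4·1.159 − 0.624)/3 = (4.012)/3 = 1.3373.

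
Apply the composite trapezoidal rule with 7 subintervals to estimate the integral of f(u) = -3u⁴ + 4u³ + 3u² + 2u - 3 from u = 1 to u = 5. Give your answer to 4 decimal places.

h = (5 − 1)/7 = 0.571429.
Nodes u₀,…,u₇ = 1, 1.571429, 2.142857, 2.714286, 3.285714, 3.857143, 4.428571, 5.
f(u) = -3u⁴ + 4u³ + 3u² + 2u - 3: f₀=3, f₁=4.779259, f₂=-8.835069, f₃=-58.314452, f₄=-171.807164, f₅=-385.138276, f₆=-741.809663, f₇=-1293.
(h/2)·[f₀ + 2f₁ + 2f₂ + 2f₃ + 2f₄ + 2f₅ + 2f₆ + f₇] = 0.285714·(-4012.250729) = -1146.3574.

-1146.3574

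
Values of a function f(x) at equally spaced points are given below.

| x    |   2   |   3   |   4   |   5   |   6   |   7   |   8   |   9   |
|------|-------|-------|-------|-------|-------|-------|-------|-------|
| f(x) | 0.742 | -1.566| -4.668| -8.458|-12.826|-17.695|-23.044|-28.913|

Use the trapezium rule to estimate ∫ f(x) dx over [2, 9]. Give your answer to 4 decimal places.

h = 1, n = 7.
(h/2)·[y₀ + 2y₁ + 2y₂ + 2y₃ + 2y₄ + 2y₅ + 2y₆ + y₇] = 0.5·(-164.685) = -82.3425.

-82.3425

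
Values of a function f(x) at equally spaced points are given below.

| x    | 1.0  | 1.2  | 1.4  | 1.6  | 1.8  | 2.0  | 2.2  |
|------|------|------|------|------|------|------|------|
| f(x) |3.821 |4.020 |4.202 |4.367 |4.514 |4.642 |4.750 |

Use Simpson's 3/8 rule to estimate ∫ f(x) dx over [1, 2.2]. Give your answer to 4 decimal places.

5.2079

h = 0.2, n = 6.
(3h/8)·[y₀ + 3y₁ + 3y₂ + 2y₃ + 3y₄ + 3y₅ + y₆] = 0.075·(69.439) = 5.2079.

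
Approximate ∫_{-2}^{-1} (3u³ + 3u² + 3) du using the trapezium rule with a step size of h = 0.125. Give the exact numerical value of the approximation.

h = (-1 − (-2))/8 = 0.125.
Nodes u₀,…,u₈ = -2, -1.875, -1.75, -1.625, -1.5, -1.375, -1.25, -1.125, -1.
f(u) = 3u³ + 3u² + 3: f₀=-9, f₁=-6.228515625, f₂=-3.890625, f₃=-1.951171875, f₄=-0.375, f₅=0.873046875, f₆=1.828125, f₇=2.525390625, f₈=3.
(h/2)·[f₀ + 2f₁ + 2f₂ + 2f₃ + 2f₄ + 2f₅ + 2f₆ + 2f₇ + f₈] = 0.0625·(-20.4375) = -1.27734375.

-1.27734375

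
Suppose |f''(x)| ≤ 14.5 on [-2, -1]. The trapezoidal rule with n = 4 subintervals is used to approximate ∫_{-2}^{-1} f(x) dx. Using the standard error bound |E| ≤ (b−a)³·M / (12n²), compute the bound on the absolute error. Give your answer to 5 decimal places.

|E| ≤ (1)³·14.5 / (12·4²) = 14.5/192 = 0.07552.

0.07552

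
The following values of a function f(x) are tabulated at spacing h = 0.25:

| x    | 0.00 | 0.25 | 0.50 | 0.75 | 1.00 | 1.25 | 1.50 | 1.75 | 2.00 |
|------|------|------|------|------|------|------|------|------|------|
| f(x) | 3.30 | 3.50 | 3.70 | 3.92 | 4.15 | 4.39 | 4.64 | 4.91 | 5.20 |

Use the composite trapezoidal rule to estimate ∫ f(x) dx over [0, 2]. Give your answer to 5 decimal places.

h = 0.25, n = 8.
(h/2)·[y₀ + 2y₁ + 2y₂ + 2y₃ + 2y₄ + 2y₅ + 2y₆ + 2y₇ + y₈] = 0.125·(66.92) = 8.36500.

8.36500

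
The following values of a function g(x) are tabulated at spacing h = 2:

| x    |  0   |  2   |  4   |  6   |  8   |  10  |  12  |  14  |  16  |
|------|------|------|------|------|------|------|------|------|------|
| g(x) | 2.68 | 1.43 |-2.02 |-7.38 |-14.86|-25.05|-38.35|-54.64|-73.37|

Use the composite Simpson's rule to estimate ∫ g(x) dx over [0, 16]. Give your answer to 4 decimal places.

-349.1400

h = 2, n = 8.
(h/3)·[y₀ + 4y₁ + 2y₂ + 4y₃ + 2y₄ + 4y₅ + 2y₆ + 4y₇ + y₈] = 0.666667·(-523.71) = -349.1400.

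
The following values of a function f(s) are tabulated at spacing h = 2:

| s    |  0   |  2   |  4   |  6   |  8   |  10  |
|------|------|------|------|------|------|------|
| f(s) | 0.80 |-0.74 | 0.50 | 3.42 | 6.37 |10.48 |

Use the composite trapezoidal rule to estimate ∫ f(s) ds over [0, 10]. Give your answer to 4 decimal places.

30.3800

h = 2, n = 5.
(h/2)·[y₀ + 2y₁ + 2y₂ + 2y₃ + 2y₄ + y₅] = 1·(30.38) = 30.3800.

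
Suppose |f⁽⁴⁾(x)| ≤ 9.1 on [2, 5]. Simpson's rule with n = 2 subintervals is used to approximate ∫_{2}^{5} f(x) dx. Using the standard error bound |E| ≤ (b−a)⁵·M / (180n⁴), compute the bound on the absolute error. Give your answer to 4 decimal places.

|E| ≤ (3)⁵·9.1 / (180·2⁴) = 2211.3/2880 = 0.7678.

0.7678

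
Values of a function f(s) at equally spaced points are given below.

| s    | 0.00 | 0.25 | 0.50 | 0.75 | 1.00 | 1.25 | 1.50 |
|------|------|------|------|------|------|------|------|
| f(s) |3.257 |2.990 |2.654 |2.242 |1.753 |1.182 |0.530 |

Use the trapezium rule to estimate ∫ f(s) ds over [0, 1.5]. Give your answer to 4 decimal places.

h = 0.25, n = 6.
(h/2)·[y₀ + 2y₁ + 2y₂ + 2y₃ + 2y₄ + 2y₅ + y₆] = 0.125·(25.429) = 3.1786.

3.1786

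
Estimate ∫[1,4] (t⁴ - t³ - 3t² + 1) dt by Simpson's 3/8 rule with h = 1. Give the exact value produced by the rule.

81.75

h = (4 − 1)/3 = 1.
Nodes t₀,…,t₃ = 1, 2, 3, 4.
f(t) = t⁴ - t³ - 3t² + 1: f₀=-2, f₁=-3, f₂=28, f₃=145.
(3h/8)·[f₀ + 3f₁ + 3f₂ + f₃] = 0.375·(218) = 81.75.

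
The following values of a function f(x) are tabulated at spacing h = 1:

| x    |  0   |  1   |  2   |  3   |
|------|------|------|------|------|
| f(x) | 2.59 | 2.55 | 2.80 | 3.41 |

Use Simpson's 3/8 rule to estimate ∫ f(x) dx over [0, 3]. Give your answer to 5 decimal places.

h = 1, n = 3.
(3h/8)·[y₀ + 3y₁ + 3y₂ + y₃] = 0.375·(22.05) = 8.26875.

8.26875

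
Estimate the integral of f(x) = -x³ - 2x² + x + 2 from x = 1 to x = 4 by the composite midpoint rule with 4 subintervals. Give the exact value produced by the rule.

-90.9140625

h = (4 − 1)/4 = 0.75.
Midpoints m₁,…,m₄ = 1.375, 2.125, 2.875, 3.625.
f(m₁)=-3.005859375, f(m₂)=-14.501953125, f(m₃)=-35.419921875, f(m₄)=-68.291015625.
h·[f(m₁) + f(m₂) + f(m₃) + f(m₄)] = 0.75·(-121.21875) = -90.9140625.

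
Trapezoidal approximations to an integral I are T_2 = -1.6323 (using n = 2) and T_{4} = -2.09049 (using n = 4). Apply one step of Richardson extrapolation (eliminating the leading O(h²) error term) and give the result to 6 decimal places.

R = (4·T_{4} − T_2) / 3 = (4·(-2.09049) − (-1.6323))/3 = (-6.72966)/3 = -2.243220.

-2.243220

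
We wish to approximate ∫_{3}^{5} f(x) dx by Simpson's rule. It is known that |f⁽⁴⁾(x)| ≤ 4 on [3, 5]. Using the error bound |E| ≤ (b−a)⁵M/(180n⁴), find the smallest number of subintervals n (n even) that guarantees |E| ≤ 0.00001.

18

Need 128/(180n⁴) ≤ 0.00001.
n⁴ ≥ 128/(180·0.00001) = 71111.1 ⇒ n ≥ 16.3299, so the smallest even n is 18. (n must be even for Simpson's rule.)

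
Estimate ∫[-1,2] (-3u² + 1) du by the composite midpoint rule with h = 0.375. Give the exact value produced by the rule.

-5.89453125

h = (2 − (-1))/8 = 0.375.
Midpoints m₁,…,m₈ = -0.8125, -0.4375, -0.0625, 0.3125, 0.6875, 1.0625, 1.4375, 1.8125.
f(m₁)=-0.98046875, f(m₂)=0.42578125, f(m₃)=0.98828125, f(m₄)=0.70703125, f(m₅)=-0.41796875, f(m₆)=-2.38671875, f(m₇)=-5.19921875, f(m₈)=-8.85546875.
h·[f(m₁) + f(m₂) + f(m₃) + f(m₄) + f(m₅) + f(m₆) + f(m₇) + f(m₈)] = 0.375·(-15.71875) = -5.89453125.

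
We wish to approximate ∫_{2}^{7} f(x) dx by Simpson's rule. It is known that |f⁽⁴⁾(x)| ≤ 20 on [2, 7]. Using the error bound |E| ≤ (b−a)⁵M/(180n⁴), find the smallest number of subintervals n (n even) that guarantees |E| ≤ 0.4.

Need 62500/(180n⁴) ≤ 0.4.
n⁴ ≥ 62500/(180·0.4) = 868.056 ⇒ n ≥ 5.4280, so the smallest even n is 6. (n must be even for Simpson's rule.)

6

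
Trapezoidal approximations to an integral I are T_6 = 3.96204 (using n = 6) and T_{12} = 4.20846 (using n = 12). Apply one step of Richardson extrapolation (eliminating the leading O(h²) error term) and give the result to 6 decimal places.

R = (4·T_{12} − T_6) / 3 = (4·4.20846 − 3.96204)/3 = (12.87180)/3 = 4.290600.

4.290600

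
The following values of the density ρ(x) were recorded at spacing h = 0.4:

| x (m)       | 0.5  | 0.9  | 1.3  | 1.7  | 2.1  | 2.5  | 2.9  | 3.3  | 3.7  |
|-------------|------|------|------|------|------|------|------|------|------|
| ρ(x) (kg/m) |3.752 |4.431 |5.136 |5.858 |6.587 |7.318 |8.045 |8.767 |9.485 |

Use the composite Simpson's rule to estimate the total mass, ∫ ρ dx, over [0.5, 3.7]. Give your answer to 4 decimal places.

h = 0.4, n = 8.
(h/3)·[y₀ + 4y₁ + 2y₂ + 4y₃ + 2y₄ + 4y₅ + 2y₆ + 4y₇ + y₈] = 0.133333·(158.269) = 21.1025.

21.1025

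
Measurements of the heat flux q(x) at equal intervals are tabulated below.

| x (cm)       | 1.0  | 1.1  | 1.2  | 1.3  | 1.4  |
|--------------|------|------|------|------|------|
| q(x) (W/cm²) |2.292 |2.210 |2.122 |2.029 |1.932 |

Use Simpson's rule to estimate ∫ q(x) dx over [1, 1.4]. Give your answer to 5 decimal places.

0.84747

h = 0.1, n = 4.
(h/3)·[y₀ + 4y₁ + 2y₂ + 4y₃ + y₄] = 0.033333·(25.424) = 0.84747.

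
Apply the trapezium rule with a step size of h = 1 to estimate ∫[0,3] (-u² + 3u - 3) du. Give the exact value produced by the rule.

-5

h = (3 − 0)/3 = 1.
Nodes u₀,…,u₃ = 0, 1, 2, 3.
f(u) = -u² + 3u - 3: f₀=-3, f₁=-1, f₂=-1, f₃=-3.
(h/2)·[f₀ + 2f₁ + 2f₂ + f₃] = 0.5·(-10) = -5.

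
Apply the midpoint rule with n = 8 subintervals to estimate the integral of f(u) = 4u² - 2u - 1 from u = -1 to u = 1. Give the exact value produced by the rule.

0.625

h = (1 − (-1))/8 = 0.25.
Midpoints m₁,…,m₈ = -0.875, -0.625, -0.375, -0.125, 0.125, 0.375, 0.625, 0.875.
f(m₁)=3.8125, f(m₂)=1.8125, f(m₃)=0.3125, f(m₄)=-0.6875, f(m₅)=-1.1875, f(m₆)=-1.1875, f(m₇)=-0.6875, f(m₈)=0.3125.
h·[f(m₁) + f(m₂) + f(m₃) + f(m₄) + f(m₅) + f(m₆) + f(m₇) + f(m₈)] = 0.25·(2.5) = 0.625.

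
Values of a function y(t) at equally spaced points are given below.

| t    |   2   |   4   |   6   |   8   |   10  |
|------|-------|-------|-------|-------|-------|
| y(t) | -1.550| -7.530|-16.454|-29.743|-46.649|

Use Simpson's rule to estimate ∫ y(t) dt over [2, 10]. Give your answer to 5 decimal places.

-153.46600

h = 2, n = 4.
(h/3)·[y₀ + 4y₁ + 2y₂ + 4y₃ + y₄] = 0.666667·(-230.199) = -153.46600.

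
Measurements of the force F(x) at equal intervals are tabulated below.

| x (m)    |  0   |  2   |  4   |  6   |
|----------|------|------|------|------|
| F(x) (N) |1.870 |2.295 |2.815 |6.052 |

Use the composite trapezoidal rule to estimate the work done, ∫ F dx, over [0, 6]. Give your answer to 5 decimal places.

h = 2, n = 3.
(h/2)·[y₀ + 2y₁ + 2y₂ + y₃] = 1·(18.142) = 18.14200.

18.14200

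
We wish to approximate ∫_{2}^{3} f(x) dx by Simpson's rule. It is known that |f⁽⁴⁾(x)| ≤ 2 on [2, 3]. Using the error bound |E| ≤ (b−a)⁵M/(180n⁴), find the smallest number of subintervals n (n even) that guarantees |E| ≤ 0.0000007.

Need 2/(180n⁴) ≤ 0.0000007.
n⁴ ≥ 2/(180·0.0000007) = 15873 ⇒ n ≥ 11.2244, so the smallest even n is 12. (n must be even for Simpson's rule.)

12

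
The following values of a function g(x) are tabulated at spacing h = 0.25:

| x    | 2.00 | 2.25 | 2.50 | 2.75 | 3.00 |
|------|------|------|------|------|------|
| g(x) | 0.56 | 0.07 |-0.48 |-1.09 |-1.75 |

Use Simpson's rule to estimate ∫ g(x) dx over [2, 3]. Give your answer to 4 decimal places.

h = 0.25, n = 4.
(h/3)·[y₀ + 4y₁ + 2y₂ + 4y₃ + y₄] = 0.083333·(-6.23) = -0.5192.

-0.5192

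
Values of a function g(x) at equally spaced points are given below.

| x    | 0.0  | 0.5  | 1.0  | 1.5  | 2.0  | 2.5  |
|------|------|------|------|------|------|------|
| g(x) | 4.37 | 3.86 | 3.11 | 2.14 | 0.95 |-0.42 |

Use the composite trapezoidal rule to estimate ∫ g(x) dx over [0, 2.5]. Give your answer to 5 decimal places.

h = 0.5, n = 5.
(h/2)·[y₀ + 2y₁ + 2y₂ + 2y₃ + 2y₄ + y₅] = 0.25·(24.07) = 6.01750.

6.01750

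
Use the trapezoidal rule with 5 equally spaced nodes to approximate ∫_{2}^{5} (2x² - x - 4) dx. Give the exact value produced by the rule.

h = (5 − 2)/4 = 0.75.
Nodes x₀,…,x₄ = 2, 2.75, 3.5, 4.25, 5.
f(x) = 2x² - x - 4: f₀=2, f₁=8.375, f₂=17, f₃=27.875, f₄=41.
(h/2)·[f₀ + 2f₁ + 2f₂ + 2f₃ + f₄] = 0.375·(149.5) = 56.0625.

56.0625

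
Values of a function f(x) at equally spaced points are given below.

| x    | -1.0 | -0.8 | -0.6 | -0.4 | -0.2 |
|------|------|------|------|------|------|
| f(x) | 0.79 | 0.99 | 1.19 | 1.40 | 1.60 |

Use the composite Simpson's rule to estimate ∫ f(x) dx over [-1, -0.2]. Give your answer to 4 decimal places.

0.9553

h = 0.2, n = 4.
(h/3)·[y₀ + 4y₁ + 2y₂ + 4y₃ + y₄] = 0.066667·(14.33) = 0.9553.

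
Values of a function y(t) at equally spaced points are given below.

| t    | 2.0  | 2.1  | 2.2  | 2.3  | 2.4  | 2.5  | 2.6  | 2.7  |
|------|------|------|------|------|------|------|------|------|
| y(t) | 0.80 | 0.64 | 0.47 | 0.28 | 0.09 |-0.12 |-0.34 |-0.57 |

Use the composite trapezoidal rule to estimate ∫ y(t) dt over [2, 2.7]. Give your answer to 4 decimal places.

h = 0.1, n = 7.
(h/2)·[y₀ + 2y₁ + 2y₂ + 2y₃ + 2y₄ + 2y₅ + 2y₆ + y₇] = 0.05·(2.27) = 0.1135.

0.1135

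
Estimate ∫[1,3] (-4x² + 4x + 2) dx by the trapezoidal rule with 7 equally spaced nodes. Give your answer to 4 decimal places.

h = (3 − 1)/6 = 0.333333.
Nodes x₀,…,x₆ = 1, 1.333333, 1.666667, 2, 2.333333, 2.666667, 3.
f(x) = -4x² + 4x + 2: f₀=2, f₁=0.222222, f₂=-2.444444, f₃=-6, f₄=-10.444444, f₅=-15.777778, f₆=-22.
(h/2)·[f₀ + 2f₁ + 2f₂ + 2f₃ + 2f₄ + 2f₅ + f₆] = 0.166667·(-88.888889) = -14.8148.

-14.8148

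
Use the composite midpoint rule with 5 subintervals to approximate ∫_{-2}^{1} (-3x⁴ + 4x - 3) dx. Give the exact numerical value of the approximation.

-33.21402

h = (1 − (-2))/5 = 0.6.
Midpoints m₁,…,m₅ = -1.7, -1.1, -0.5, 0.1, 0.7.
f(m₁)=-34.8563, f(m₂)=-11.7923, f(m₃)=-5.1875, f(m₄)=-2.6003, f(m₅)=-0.9203.
h·[f(m₁) + f(m₂) + f(m₃) + f(m₄) + f(m₅)] = 0.6·(-55.3567) = -33.21402.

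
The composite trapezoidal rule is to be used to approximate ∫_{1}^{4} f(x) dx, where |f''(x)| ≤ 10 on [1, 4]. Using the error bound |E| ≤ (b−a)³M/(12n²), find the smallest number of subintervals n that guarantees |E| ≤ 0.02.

34

Need 270/(12n²) ≤ 0.02.
n² ≥ 270/(12·0.02) = 1125 ⇒ n ≥ 33.5410, so the smallest n is 34.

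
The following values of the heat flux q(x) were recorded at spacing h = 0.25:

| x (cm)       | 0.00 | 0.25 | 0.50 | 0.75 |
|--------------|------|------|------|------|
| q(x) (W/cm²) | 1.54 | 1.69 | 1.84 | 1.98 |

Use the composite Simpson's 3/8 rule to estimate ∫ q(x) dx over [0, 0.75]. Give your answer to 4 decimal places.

1.3228

h = 0.25, n = 3.
(3h/8)·[y₀ + 3y₁ + 3y₂ + y₃] = 0.09375·(14.11) = 1.3228.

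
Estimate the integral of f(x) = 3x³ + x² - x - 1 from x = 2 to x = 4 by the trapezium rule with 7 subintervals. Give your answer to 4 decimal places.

191.4286

h = (4 − 2)/7 = 0.285714.
Nodes x₀,…,x₇ = 2, 2.285714, 2.571429, 2.857143, 3.142857, 3.428571, 3.714286, 4.
f(x) = 3x³ + x² - x - 1: f₀=25, f₁=37.763848, f₂=54.049563, f₃=74.276968, f₄=98.865889, f₅=128.236152, f₆=162.807580, f₇=203.
(h/2)·[f₀ + 2f₁ + 2f₂ + 2f₃ + 2f₄ + 2f₅ + 2f₆ + f₇] = 0.142857·(1340) = 191.4286.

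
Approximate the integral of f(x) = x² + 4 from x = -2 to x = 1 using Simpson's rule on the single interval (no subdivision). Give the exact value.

S = (b−a)/6 · [f(-2) + 4f(-0.5) + f(1)] = 0.5·[8 + 4·4.25 + 5] = 15.

15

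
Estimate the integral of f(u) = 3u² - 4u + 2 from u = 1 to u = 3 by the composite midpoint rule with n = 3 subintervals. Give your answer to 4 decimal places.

13.7778

h = (3 − 1)/3 = 0.666667.
Midpoints m₁,…,m₃ = 1.333333, 2, 2.666667.
f(m₁)=2, f(m₂)=6, f(m₃)=12.666667.
h·[f(m₁) + f(m₂) + f(m₃)] = 0.666667·(20.666667) = 13.7778.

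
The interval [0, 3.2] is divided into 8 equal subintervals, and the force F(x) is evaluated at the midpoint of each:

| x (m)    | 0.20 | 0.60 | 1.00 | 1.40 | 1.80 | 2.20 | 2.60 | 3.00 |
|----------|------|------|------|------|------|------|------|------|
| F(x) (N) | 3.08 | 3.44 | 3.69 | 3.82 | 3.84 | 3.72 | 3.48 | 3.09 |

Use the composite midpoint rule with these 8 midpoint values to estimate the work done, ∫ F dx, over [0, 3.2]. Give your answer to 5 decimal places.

h = 0.4, n = 8.
h·[y(m₁) + y(m₂) + y(m₃) + y(m₄) + y(m₅) + y(m₆) + y(m₇) + y(m₈)] = 0.4·(28.16) = 11.26400.

11.26400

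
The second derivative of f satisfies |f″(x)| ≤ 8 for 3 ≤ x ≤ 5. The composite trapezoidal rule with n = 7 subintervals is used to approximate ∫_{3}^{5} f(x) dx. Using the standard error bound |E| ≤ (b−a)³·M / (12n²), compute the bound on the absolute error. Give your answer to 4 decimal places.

0.1088

|E| ≤ (2)³·8 / (12·7²) = 64/588 = 0.1088.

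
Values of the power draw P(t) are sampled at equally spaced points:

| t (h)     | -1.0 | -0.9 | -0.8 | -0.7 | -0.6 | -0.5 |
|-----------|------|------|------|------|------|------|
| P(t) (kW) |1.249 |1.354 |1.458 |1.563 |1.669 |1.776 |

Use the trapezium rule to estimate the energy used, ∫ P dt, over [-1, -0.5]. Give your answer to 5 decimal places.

0.75565

h = 0.1, n = 5.
(h/2)·[y₀ + 2y₁ + 2y₂ + 2y₃ + 2y₄ + y₅] = 0.05·(15.113) = 0.75565.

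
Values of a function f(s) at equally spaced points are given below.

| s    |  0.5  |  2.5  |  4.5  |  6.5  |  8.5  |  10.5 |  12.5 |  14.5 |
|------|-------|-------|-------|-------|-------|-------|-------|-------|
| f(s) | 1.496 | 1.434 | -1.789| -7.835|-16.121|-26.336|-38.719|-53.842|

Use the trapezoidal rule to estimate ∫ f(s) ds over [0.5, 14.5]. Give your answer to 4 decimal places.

-231.0780

h = 2, n = 7.
(h/2)·[y₀ + 2y₁ + 2y₂ + 2y₃ + 2y₄ + 2y₅ + 2y₆ + y₇] = 1·(-231.078) = -231.0780.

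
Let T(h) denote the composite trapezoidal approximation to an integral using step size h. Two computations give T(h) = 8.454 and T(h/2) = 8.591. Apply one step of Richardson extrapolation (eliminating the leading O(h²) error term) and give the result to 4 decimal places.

R = (4·T(h/2) − T(h)) / 3 = (4·8.591 − 8.454)/3 = (25.910)/3 = 8.6367.

8.6367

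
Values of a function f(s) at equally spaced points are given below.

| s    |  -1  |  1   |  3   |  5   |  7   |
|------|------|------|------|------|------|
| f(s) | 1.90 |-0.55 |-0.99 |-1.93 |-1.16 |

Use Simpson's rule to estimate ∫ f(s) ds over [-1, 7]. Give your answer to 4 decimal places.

h = 2, n = 4.
(h/3)·[y₀ + 4y₁ + 2y₂ + 4y₃ + y₄] = 0.666667·(-11.16) = -7.4400.

-7.4400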